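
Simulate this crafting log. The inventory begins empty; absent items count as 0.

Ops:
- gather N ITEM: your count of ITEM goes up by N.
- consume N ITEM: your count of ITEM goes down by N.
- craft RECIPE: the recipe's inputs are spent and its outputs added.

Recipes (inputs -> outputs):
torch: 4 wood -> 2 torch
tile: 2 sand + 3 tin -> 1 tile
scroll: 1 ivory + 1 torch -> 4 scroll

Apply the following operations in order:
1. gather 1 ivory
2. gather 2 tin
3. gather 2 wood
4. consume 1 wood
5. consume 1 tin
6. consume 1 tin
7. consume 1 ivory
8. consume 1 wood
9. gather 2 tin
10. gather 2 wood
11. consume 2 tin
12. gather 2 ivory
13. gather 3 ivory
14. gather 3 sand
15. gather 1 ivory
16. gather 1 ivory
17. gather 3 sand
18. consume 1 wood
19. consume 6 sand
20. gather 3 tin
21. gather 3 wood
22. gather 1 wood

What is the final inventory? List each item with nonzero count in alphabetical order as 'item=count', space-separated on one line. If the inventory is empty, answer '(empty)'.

Answer: ivory=7 tin=3 wood=5

Derivation:
After 1 (gather 1 ivory): ivory=1
After 2 (gather 2 tin): ivory=1 tin=2
After 3 (gather 2 wood): ivory=1 tin=2 wood=2
After 4 (consume 1 wood): ivory=1 tin=2 wood=1
After 5 (consume 1 tin): ivory=1 tin=1 wood=1
After 6 (consume 1 tin): ivory=1 wood=1
After 7 (consume 1 ivory): wood=1
After 8 (consume 1 wood): (empty)
After 9 (gather 2 tin): tin=2
After 10 (gather 2 wood): tin=2 wood=2
After 11 (consume 2 tin): wood=2
After 12 (gather 2 ivory): ivory=2 wood=2
After 13 (gather 3 ivory): ivory=5 wood=2
After 14 (gather 3 sand): ivory=5 sand=3 wood=2
After 15 (gather 1 ivory): ivory=6 sand=3 wood=2
After 16 (gather 1 ivory): ivory=7 sand=3 wood=2
After 17 (gather 3 sand): ivory=7 sand=6 wood=2
After 18 (consume 1 wood): ivory=7 sand=6 wood=1
After 19 (consume 6 sand): ivory=7 wood=1
After 20 (gather 3 tin): ivory=7 tin=3 wood=1
After 21 (gather 3 wood): ivory=7 tin=3 wood=4
After 22 (gather 1 wood): ivory=7 tin=3 wood=5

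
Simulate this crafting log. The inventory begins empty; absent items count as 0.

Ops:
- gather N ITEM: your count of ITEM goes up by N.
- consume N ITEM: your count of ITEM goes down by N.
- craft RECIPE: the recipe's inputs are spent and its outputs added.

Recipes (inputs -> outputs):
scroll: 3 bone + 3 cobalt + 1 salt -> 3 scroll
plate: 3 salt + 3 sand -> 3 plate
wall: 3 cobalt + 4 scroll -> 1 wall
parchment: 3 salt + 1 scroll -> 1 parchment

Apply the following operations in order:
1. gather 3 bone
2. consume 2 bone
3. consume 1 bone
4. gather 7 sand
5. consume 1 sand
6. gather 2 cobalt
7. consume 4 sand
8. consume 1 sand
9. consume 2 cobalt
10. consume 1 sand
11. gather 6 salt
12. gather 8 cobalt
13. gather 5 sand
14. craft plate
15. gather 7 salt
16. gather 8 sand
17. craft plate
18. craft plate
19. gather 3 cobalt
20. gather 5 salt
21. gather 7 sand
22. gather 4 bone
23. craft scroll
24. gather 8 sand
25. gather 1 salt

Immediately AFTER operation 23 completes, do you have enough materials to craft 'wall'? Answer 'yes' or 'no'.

Answer: no

Derivation:
After 1 (gather 3 bone): bone=3
After 2 (consume 2 bone): bone=1
After 3 (consume 1 bone): (empty)
After 4 (gather 7 sand): sand=7
After 5 (consume 1 sand): sand=6
After 6 (gather 2 cobalt): cobalt=2 sand=6
After 7 (consume 4 sand): cobalt=2 sand=2
After 8 (consume 1 sand): cobalt=2 sand=1
After 9 (consume 2 cobalt): sand=1
After 10 (consume 1 sand): (empty)
After 11 (gather 6 salt): salt=6
After 12 (gather 8 cobalt): cobalt=8 salt=6
After 13 (gather 5 sand): cobalt=8 salt=6 sand=5
After 14 (craft plate): cobalt=8 plate=3 salt=3 sand=2
After 15 (gather 7 salt): cobalt=8 plate=3 salt=10 sand=2
After 16 (gather 8 sand): cobalt=8 plate=3 salt=10 sand=10
After 17 (craft plate): cobalt=8 plate=6 salt=7 sand=7
After 18 (craft plate): cobalt=8 plate=9 salt=4 sand=4
After 19 (gather 3 cobalt): cobalt=11 plate=9 salt=4 sand=4
After 20 (gather 5 salt): cobalt=11 plate=9 salt=9 sand=4
After 21 (gather 7 sand): cobalt=11 plate=9 salt=9 sand=11
After 22 (gather 4 bone): bone=4 cobalt=11 plate=9 salt=9 sand=11
After 23 (craft scroll): bone=1 cobalt=8 plate=9 salt=8 sand=11 scroll=3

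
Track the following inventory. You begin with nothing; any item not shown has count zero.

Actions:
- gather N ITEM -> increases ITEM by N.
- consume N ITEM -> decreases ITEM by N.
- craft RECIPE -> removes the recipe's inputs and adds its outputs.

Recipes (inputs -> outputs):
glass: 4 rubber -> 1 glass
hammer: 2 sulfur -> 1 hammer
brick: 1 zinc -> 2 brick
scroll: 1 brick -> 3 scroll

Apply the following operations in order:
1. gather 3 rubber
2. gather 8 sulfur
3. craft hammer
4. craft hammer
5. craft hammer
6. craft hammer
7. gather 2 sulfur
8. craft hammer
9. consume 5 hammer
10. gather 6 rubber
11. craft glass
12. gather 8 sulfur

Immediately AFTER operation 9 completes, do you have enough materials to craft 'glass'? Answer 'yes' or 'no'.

After 1 (gather 3 rubber): rubber=3
After 2 (gather 8 sulfur): rubber=3 sulfur=8
After 3 (craft hammer): hammer=1 rubber=3 sulfur=6
After 4 (craft hammer): hammer=2 rubber=3 sulfur=4
After 5 (craft hammer): hammer=3 rubber=3 sulfur=2
After 6 (craft hammer): hammer=4 rubber=3
After 7 (gather 2 sulfur): hammer=4 rubber=3 sulfur=2
After 8 (craft hammer): hammer=5 rubber=3
After 9 (consume 5 hammer): rubber=3

Answer: no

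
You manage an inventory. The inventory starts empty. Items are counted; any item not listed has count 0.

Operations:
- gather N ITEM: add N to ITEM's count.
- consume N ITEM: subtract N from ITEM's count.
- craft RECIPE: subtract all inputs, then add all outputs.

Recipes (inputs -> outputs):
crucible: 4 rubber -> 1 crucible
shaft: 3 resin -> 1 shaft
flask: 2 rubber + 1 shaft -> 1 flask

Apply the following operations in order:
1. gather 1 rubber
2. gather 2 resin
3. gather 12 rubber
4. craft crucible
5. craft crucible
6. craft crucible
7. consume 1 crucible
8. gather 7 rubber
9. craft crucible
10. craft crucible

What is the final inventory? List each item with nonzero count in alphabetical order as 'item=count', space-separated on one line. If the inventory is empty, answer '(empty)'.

Answer: crucible=4 resin=2

Derivation:
After 1 (gather 1 rubber): rubber=1
After 2 (gather 2 resin): resin=2 rubber=1
After 3 (gather 12 rubber): resin=2 rubber=13
After 4 (craft crucible): crucible=1 resin=2 rubber=9
After 5 (craft crucible): crucible=2 resin=2 rubber=5
After 6 (craft crucible): crucible=3 resin=2 rubber=1
After 7 (consume 1 crucible): crucible=2 resin=2 rubber=1
After 8 (gather 7 rubber): crucible=2 resin=2 rubber=8
After 9 (craft crucible): crucible=3 resin=2 rubber=4
After 10 (craft crucible): crucible=4 resin=2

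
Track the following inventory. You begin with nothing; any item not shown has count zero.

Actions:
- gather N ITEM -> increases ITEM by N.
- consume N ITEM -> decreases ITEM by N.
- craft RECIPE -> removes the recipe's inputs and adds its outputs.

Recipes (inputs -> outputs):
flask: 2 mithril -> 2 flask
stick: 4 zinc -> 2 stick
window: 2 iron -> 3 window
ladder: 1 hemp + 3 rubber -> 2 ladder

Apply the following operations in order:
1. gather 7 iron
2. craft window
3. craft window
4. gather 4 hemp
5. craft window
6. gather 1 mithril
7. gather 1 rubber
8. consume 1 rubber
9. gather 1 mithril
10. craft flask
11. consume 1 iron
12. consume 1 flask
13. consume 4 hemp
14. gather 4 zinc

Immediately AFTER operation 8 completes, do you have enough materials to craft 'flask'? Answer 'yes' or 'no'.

Answer: no

Derivation:
After 1 (gather 7 iron): iron=7
After 2 (craft window): iron=5 window=3
After 3 (craft window): iron=3 window=6
After 4 (gather 4 hemp): hemp=4 iron=3 window=6
After 5 (craft window): hemp=4 iron=1 window=9
After 6 (gather 1 mithril): hemp=4 iron=1 mithril=1 window=9
After 7 (gather 1 rubber): hemp=4 iron=1 mithril=1 rubber=1 window=9
After 8 (consume 1 rubber): hemp=4 iron=1 mithril=1 window=9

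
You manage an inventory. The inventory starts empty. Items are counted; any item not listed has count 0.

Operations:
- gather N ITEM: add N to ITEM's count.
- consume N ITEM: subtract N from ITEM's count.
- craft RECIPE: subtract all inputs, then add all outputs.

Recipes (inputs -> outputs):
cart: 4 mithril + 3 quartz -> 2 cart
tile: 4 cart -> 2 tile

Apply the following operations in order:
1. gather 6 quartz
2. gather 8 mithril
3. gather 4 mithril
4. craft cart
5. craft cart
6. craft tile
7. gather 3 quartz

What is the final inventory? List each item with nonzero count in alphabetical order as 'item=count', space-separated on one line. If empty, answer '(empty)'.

Answer: mithril=4 quartz=3 tile=2

Derivation:
After 1 (gather 6 quartz): quartz=6
After 2 (gather 8 mithril): mithril=8 quartz=6
After 3 (gather 4 mithril): mithril=12 quartz=6
After 4 (craft cart): cart=2 mithril=8 quartz=3
After 5 (craft cart): cart=4 mithril=4
After 6 (craft tile): mithril=4 tile=2
After 7 (gather 3 quartz): mithril=4 quartz=3 tile=2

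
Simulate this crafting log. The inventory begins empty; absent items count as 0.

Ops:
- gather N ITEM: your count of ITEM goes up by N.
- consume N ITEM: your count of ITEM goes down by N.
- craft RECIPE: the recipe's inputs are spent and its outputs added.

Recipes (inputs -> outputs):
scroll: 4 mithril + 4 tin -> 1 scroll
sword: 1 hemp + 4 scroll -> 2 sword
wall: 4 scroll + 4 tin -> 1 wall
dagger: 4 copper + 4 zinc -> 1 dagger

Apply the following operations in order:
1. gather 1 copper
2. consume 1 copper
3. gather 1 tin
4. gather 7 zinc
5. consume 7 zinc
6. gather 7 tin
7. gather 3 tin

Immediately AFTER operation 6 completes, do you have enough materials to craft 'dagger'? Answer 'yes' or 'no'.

Answer: no

Derivation:
After 1 (gather 1 copper): copper=1
After 2 (consume 1 copper): (empty)
After 3 (gather 1 tin): tin=1
After 4 (gather 7 zinc): tin=1 zinc=7
After 5 (consume 7 zinc): tin=1
After 6 (gather 7 tin): tin=8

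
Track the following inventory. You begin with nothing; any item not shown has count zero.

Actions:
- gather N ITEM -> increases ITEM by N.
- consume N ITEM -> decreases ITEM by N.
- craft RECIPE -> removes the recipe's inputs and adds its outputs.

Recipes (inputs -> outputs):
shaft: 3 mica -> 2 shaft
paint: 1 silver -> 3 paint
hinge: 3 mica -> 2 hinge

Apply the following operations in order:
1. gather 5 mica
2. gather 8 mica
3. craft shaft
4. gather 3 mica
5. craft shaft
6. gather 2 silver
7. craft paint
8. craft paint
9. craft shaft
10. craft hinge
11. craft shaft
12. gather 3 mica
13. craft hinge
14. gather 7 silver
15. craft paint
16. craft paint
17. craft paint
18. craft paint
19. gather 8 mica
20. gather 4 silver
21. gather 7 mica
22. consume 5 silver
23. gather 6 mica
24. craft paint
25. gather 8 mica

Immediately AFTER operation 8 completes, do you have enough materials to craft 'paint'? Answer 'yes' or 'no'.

After 1 (gather 5 mica): mica=5
After 2 (gather 8 mica): mica=13
After 3 (craft shaft): mica=10 shaft=2
After 4 (gather 3 mica): mica=13 shaft=2
After 5 (craft shaft): mica=10 shaft=4
After 6 (gather 2 silver): mica=10 shaft=4 silver=2
After 7 (craft paint): mica=10 paint=3 shaft=4 silver=1
After 8 (craft paint): mica=10 paint=6 shaft=4

Answer: no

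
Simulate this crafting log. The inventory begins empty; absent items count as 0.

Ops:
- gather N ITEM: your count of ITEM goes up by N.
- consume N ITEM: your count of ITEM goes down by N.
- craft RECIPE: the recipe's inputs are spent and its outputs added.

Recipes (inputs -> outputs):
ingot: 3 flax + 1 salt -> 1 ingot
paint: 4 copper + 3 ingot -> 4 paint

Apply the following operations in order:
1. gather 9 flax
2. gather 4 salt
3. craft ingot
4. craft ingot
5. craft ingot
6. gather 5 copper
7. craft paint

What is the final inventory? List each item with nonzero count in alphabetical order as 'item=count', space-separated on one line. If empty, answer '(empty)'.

After 1 (gather 9 flax): flax=9
After 2 (gather 4 salt): flax=9 salt=4
After 3 (craft ingot): flax=6 ingot=1 salt=3
After 4 (craft ingot): flax=3 ingot=2 salt=2
After 5 (craft ingot): ingot=3 salt=1
After 6 (gather 5 copper): copper=5 ingot=3 salt=1
After 7 (craft paint): copper=1 paint=4 salt=1

Answer: copper=1 paint=4 salt=1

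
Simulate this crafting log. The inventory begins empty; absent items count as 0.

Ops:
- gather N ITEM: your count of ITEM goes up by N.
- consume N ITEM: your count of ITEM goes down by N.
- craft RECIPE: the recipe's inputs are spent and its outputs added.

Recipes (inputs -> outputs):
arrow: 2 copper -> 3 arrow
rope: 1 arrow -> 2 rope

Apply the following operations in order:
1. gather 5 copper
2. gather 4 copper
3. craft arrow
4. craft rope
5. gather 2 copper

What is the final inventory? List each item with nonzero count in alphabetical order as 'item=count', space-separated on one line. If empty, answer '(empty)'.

After 1 (gather 5 copper): copper=5
After 2 (gather 4 copper): copper=9
After 3 (craft arrow): arrow=3 copper=7
After 4 (craft rope): arrow=2 copper=7 rope=2
After 5 (gather 2 copper): arrow=2 copper=9 rope=2

Answer: arrow=2 copper=9 rope=2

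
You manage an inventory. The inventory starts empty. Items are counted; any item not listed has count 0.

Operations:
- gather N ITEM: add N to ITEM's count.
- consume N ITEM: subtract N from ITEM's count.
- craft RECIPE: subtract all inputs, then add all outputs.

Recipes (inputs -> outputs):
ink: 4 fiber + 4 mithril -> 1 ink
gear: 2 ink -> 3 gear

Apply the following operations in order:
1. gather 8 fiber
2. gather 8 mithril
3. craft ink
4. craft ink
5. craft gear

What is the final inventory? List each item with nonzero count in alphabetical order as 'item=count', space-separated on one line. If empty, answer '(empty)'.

After 1 (gather 8 fiber): fiber=8
After 2 (gather 8 mithril): fiber=8 mithril=8
After 3 (craft ink): fiber=4 ink=1 mithril=4
After 4 (craft ink): ink=2
After 5 (craft gear): gear=3

Answer: gear=3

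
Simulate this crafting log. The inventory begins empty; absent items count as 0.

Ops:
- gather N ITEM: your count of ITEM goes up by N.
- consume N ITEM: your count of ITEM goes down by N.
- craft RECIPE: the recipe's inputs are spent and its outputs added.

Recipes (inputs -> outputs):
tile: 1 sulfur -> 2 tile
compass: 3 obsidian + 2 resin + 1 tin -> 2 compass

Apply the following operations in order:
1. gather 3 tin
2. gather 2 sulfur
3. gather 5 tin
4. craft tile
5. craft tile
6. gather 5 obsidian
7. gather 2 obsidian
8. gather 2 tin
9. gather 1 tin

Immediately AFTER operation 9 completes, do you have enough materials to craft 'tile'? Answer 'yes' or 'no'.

After 1 (gather 3 tin): tin=3
After 2 (gather 2 sulfur): sulfur=2 tin=3
After 3 (gather 5 tin): sulfur=2 tin=8
After 4 (craft tile): sulfur=1 tile=2 tin=8
After 5 (craft tile): tile=4 tin=8
After 6 (gather 5 obsidian): obsidian=5 tile=4 tin=8
After 7 (gather 2 obsidian): obsidian=7 tile=4 tin=8
After 8 (gather 2 tin): obsidian=7 tile=4 tin=10
After 9 (gather 1 tin): obsidian=7 tile=4 tin=11

Answer: no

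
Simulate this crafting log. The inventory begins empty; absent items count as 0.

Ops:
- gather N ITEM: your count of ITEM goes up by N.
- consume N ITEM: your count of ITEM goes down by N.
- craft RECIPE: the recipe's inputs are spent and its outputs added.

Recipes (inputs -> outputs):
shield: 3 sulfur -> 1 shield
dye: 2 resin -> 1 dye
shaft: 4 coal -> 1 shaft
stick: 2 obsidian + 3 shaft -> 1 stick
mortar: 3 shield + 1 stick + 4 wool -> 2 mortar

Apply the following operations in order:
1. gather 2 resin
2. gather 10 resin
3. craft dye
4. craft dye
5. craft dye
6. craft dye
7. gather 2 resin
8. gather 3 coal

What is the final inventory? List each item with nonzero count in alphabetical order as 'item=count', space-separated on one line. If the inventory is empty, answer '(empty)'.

After 1 (gather 2 resin): resin=2
After 2 (gather 10 resin): resin=12
After 3 (craft dye): dye=1 resin=10
After 4 (craft dye): dye=2 resin=8
After 5 (craft dye): dye=3 resin=6
After 6 (craft dye): dye=4 resin=4
After 7 (gather 2 resin): dye=4 resin=6
After 8 (gather 3 coal): coal=3 dye=4 resin=6

Answer: coal=3 dye=4 resin=6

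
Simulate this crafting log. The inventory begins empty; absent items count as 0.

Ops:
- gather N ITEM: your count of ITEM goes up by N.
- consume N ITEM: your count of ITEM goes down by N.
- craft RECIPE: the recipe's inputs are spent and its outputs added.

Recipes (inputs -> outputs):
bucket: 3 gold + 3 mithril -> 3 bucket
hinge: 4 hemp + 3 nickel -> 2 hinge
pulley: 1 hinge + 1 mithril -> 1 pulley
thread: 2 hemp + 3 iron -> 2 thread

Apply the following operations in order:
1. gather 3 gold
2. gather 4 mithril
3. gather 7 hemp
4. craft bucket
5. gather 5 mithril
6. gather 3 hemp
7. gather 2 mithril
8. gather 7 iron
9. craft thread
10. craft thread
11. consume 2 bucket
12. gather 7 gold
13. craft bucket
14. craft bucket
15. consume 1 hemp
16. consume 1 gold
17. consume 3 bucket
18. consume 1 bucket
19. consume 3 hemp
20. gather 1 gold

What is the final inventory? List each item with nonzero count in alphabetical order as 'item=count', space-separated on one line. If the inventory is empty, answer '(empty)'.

Answer: bucket=3 gold=1 hemp=2 iron=1 mithril=2 thread=4

Derivation:
After 1 (gather 3 gold): gold=3
After 2 (gather 4 mithril): gold=3 mithril=4
After 3 (gather 7 hemp): gold=3 hemp=7 mithril=4
After 4 (craft bucket): bucket=3 hemp=7 mithril=1
After 5 (gather 5 mithril): bucket=3 hemp=7 mithril=6
After 6 (gather 3 hemp): bucket=3 hemp=10 mithril=6
After 7 (gather 2 mithril): bucket=3 hemp=10 mithril=8
After 8 (gather 7 iron): bucket=3 hemp=10 iron=7 mithril=8
After 9 (craft thread): bucket=3 hemp=8 iron=4 mithril=8 thread=2
After 10 (craft thread): bucket=3 hemp=6 iron=1 mithril=8 thread=4
After 11 (consume 2 bucket): bucket=1 hemp=6 iron=1 mithril=8 thread=4
After 12 (gather 7 gold): bucket=1 gold=7 hemp=6 iron=1 mithril=8 thread=4
After 13 (craft bucket): bucket=4 gold=4 hemp=6 iron=1 mithril=5 thread=4
After 14 (craft bucket): bucket=7 gold=1 hemp=6 iron=1 mithril=2 thread=4
After 15 (consume 1 hemp): bucket=7 gold=1 hemp=5 iron=1 mithril=2 thread=4
After 16 (consume 1 gold): bucket=7 hemp=5 iron=1 mithril=2 thread=4
After 17 (consume 3 bucket): bucket=4 hemp=5 iron=1 mithril=2 thread=4
After 18 (consume 1 bucket): bucket=3 hemp=5 iron=1 mithril=2 thread=4
After 19 (consume 3 hemp): bucket=3 hemp=2 iron=1 mithril=2 thread=4
After 20 (gather 1 gold): bucket=3 gold=1 hemp=2 iron=1 mithril=2 thread=4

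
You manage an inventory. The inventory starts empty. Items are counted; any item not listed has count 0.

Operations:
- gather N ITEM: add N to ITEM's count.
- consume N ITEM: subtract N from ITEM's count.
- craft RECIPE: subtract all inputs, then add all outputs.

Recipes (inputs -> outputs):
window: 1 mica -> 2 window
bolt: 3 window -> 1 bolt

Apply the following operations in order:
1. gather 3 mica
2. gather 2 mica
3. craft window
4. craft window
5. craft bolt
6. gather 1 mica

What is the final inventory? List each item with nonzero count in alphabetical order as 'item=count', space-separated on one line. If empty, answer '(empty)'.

After 1 (gather 3 mica): mica=3
After 2 (gather 2 mica): mica=5
After 3 (craft window): mica=4 window=2
After 4 (craft window): mica=3 window=4
After 5 (craft bolt): bolt=1 mica=3 window=1
After 6 (gather 1 mica): bolt=1 mica=4 window=1

Answer: bolt=1 mica=4 window=1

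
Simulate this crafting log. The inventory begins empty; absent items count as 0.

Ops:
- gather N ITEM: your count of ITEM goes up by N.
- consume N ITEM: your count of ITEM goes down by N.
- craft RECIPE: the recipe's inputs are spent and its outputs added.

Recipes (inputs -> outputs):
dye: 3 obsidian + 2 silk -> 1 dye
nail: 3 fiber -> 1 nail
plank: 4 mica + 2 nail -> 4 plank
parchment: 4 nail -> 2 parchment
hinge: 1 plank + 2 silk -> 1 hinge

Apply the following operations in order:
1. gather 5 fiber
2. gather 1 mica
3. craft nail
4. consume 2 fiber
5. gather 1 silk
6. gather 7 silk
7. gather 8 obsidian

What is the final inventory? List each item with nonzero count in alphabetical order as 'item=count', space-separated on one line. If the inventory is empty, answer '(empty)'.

After 1 (gather 5 fiber): fiber=5
After 2 (gather 1 mica): fiber=5 mica=1
After 3 (craft nail): fiber=2 mica=1 nail=1
After 4 (consume 2 fiber): mica=1 nail=1
After 5 (gather 1 silk): mica=1 nail=1 silk=1
After 6 (gather 7 silk): mica=1 nail=1 silk=8
After 7 (gather 8 obsidian): mica=1 nail=1 obsidian=8 silk=8

Answer: mica=1 nail=1 obsidian=8 silk=8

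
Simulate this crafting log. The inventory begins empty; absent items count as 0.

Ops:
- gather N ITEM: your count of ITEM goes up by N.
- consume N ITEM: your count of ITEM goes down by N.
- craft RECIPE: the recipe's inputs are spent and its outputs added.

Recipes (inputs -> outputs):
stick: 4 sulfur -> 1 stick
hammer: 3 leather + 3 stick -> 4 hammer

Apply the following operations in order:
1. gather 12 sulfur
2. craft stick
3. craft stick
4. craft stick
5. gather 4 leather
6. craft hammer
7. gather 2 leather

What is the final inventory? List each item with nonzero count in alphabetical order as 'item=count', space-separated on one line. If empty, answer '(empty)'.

After 1 (gather 12 sulfur): sulfur=12
After 2 (craft stick): stick=1 sulfur=8
After 3 (craft stick): stick=2 sulfur=4
After 4 (craft stick): stick=3
After 5 (gather 4 leather): leather=4 stick=3
After 6 (craft hammer): hammer=4 leather=1
After 7 (gather 2 leather): hammer=4 leather=3

Answer: hammer=4 leather=3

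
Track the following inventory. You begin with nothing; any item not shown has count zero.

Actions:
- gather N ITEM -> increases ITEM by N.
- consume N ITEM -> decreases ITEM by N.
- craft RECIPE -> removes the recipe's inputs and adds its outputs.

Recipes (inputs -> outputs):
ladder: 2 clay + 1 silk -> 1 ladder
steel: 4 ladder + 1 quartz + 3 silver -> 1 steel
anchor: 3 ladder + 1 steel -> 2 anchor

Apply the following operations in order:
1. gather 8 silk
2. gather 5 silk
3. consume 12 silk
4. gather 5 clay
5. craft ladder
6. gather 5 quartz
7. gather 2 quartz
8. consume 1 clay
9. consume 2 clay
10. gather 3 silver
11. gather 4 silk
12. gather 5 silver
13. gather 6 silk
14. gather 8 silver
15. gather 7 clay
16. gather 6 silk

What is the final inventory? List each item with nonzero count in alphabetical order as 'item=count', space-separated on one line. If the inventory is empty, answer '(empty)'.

Answer: clay=7 ladder=1 quartz=7 silk=16 silver=16

Derivation:
After 1 (gather 8 silk): silk=8
After 2 (gather 5 silk): silk=13
After 3 (consume 12 silk): silk=1
After 4 (gather 5 clay): clay=5 silk=1
After 5 (craft ladder): clay=3 ladder=1
After 6 (gather 5 quartz): clay=3 ladder=1 quartz=5
After 7 (gather 2 quartz): clay=3 ladder=1 quartz=7
After 8 (consume 1 clay): clay=2 ladder=1 quartz=7
After 9 (consume 2 clay): ladder=1 quartz=7
After 10 (gather 3 silver): ladder=1 quartz=7 silver=3
After 11 (gather 4 silk): ladder=1 quartz=7 silk=4 silver=3
After 12 (gather 5 silver): ladder=1 quartz=7 silk=4 silver=8
After 13 (gather 6 silk): ladder=1 quartz=7 silk=10 silver=8
After 14 (gather 8 silver): ladder=1 quartz=7 silk=10 silver=16
After 15 (gather 7 clay): clay=7 ladder=1 quartz=7 silk=10 silver=16
After 16 (gather 6 silk): clay=7 ladder=1 quartz=7 silk=16 silver=16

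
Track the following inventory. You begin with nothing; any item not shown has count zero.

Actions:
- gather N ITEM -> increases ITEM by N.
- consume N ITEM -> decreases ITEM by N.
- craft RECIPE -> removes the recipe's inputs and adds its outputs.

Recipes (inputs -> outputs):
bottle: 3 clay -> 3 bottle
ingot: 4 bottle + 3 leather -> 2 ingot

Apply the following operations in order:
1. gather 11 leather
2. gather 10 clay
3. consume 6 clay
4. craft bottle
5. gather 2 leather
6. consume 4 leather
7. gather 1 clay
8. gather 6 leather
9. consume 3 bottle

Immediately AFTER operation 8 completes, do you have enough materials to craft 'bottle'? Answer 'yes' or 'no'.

After 1 (gather 11 leather): leather=11
After 2 (gather 10 clay): clay=10 leather=11
After 3 (consume 6 clay): clay=4 leather=11
After 4 (craft bottle): bottle=3 clay=1 leather=11
After 5 (gather 2 leather): bottle=3 clay=1 leather=13
After 6 (consume 4 leather): bottle=3 clay=1 leather=9
After 7 (gather 1 clay): bottle=3 clay=2 leather=9
After 8 (gather 6 leather): bottle=3 clay=2 leather=15

Answer: no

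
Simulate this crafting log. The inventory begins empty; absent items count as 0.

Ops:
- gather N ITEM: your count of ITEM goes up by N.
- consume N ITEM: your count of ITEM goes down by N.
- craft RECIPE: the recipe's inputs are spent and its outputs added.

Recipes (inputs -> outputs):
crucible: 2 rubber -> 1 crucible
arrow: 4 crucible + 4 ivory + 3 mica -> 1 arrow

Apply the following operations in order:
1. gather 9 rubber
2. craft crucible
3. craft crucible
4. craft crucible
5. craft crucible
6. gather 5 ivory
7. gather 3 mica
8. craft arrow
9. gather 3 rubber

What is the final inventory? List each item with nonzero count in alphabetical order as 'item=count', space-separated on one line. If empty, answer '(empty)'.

After 1 (gather 9 rubber): rubber=9
After 2 (craft crucible): crucible=1 rubber=7
After 3 (craft crucible): crucible=2 rubber=5
After 4 (craft crucible): crucible=3 rubber=3
After 5 (craft crucible): crucible=4 rubber=1
After 6 (gather 5 ivory): crucible=4 ivory=5 rubber=1
After 7 (gather 3 mica): crucible=4 ivory=5 mica=3 rubber=1
After 8 (craft arrow): arrow=1 ivory=1 rubber=1
After 9 (gather 3 rubber): arrow=1 ivory=1 rubber=4

Answer: arrow=1 ivory=1 rubber=4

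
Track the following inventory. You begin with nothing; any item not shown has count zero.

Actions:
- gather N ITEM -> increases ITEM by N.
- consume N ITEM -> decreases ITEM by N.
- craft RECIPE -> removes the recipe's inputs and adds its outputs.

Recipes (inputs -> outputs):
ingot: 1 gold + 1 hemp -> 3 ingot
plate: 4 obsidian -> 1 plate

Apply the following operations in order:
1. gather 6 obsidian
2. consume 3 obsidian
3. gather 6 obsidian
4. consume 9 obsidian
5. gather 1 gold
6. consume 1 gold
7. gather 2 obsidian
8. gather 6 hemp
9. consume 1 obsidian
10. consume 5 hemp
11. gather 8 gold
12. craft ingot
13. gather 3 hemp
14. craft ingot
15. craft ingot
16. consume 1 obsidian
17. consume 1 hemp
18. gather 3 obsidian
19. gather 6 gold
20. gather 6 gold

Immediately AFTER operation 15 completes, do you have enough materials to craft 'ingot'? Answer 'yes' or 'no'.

After 1 (gather 6 obsidian): obsidian=6
After 2 (consume 3 obsidian): obsidian=3
After 3 (gather 6 obsidian): obsidian=9
After 4 (consume 9 obsidian): (empty)
After 5 (gather 1 gold): gold=1
After 6 (consume 1 gold): (empty)
After 7 (gather 2 obsidian): obsidian=2
After 8 (gather 6 hemp): hemp=6 obsidian=2
After 9 (consume 1 obsidian): hemp=6 obsidian=1
After 10 (consume 5 hemp): hemp=1 obsidian=1
After 11 (gather 8 gold): gold=8 hemp=1 obsidian=1
After 12 (craft ingot): gold=7 ingot=3 obsidian=1
After 13 (gather 3 hemp): gold=7 hemp=3 ingot=3 obsidian=1
After 14 (craft ingot): gold=6 hemp=2 ingot=6 obsidian=1
After 15 (craft ingot): gold=5 hemp=1 ingot=9 obsidian=1

Answer: yes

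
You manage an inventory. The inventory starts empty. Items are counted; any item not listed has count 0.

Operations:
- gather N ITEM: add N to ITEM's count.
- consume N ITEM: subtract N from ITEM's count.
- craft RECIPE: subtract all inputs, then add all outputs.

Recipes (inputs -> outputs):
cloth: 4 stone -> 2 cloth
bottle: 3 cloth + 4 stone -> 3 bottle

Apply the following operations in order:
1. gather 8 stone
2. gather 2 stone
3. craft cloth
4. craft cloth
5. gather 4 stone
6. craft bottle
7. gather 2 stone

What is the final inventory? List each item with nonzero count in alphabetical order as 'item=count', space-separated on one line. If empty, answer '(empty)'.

After 1 (gather 8 stone): stone=8
After 2 (gather 2 stone): stone=10
After 3 (craft cloth): cloth=2 stone=6
After 4 (craft cloth): cloth=4 stone=2
After 5 (gather 4 stone): cloth=4 stone=6
After 6 (craft bottle): bottle=3 cloth=1 stone=2
After 7 (gather 2 stone): bottle=3 cloth=1 stone=4

Answer: bottle=3 cloth=1 stone=4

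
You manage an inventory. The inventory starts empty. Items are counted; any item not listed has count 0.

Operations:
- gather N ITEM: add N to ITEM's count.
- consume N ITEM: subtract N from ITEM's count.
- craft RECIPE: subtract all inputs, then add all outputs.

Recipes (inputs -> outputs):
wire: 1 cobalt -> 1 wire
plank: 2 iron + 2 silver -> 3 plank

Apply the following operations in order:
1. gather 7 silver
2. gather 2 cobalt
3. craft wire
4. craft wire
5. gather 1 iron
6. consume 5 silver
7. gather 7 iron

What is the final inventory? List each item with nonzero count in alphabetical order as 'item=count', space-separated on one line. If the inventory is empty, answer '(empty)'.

After 1 (gather 7 silver): silver=7
After 2 (gather 2 cobalt): cobalt=2 silver=7
After 3 (craft wire): cobalt=1 silver=7 wire=1
After 4 (craft wire): silver=7 wire=2
After 5 (gather 1 iron): iron=1 silver=7 wire=2
After 6 (consume 5 silver): iron=1 silver=2 wire=2
After 7 (gather 7 iron): iron=8 silver=2 wire=2

Answer: iron=8 silver=2 wire=2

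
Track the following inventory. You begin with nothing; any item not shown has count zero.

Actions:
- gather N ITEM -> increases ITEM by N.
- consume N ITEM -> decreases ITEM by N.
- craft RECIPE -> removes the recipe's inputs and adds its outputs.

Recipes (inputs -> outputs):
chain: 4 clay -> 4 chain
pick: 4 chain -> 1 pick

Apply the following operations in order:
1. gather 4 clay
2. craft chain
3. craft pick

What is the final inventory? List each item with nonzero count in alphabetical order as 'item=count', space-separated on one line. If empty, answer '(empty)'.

After 1 (gather 4 clay): clay=4
After 2 (craft chain): chain=4
After 3 (craft pick): pick=1

Answer: pick=1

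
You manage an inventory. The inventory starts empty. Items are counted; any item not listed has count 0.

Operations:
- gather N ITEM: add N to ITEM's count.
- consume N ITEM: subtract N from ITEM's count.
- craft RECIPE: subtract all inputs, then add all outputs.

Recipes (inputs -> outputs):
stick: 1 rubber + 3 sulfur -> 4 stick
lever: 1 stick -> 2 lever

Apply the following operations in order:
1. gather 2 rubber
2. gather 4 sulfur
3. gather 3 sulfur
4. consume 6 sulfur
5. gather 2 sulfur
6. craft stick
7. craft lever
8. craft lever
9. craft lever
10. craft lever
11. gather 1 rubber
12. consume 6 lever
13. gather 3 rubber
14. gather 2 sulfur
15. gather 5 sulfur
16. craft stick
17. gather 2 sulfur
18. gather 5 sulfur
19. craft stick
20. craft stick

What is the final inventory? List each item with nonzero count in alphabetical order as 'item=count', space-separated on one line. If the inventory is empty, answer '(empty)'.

After 1 (gather 2 rubber): rubber=2
After 2 (gather 4 sulfur): rubber=2 sulfur=4
After 3 (gather 3 sulfur): rubber=2 sulfur=7
After 4 (consume 6 sulfur): rubber=2 sulfur=1
After 5 (gather 2 sulfur): rubber=2 sulfur=3
After 6 (craft stick): rubber=1 stick=4
After 7 (craft lever): lever=2 rubber=1 stick=3
After 8 (craft lever): lever=4 rubber=1 stick=2
After 9 (craft lever): lever=6 rubber=1 stick=1
After 10 (craft lever): lever=8 rubber=1
After 11 (gather 1 rubber): lever=8 rubber=2
After 12 (consume 6 lever): lever=2 rubber=2
After 13 (gather 3 rubber): lever=2 rubber=5
After 14 (gather 2 sulfur): lever=2 rubber=5 sulfur=2
After 15 (gather 5 sulfur): lever=2 rubber=5 sulfur=7
After 16 (craft stick): lever=2 rubber=4 stick=4 sulfur=4
After 17 (gather 2 sulfur): lever=2 rubber=4 stick=4 sulfur=6
After 18 (gather 5 sulfur): lever=2 rubber=4 stick=4 sulfur=11
After 19 (craft stick): lever=2 rubber=3 stick=8 sulfur=8
After 20 (craft stick): lever=2 rubber=2 stick=12 sulfur=5

Answer: lever=2 rubber=2 stick=12 sulfur=5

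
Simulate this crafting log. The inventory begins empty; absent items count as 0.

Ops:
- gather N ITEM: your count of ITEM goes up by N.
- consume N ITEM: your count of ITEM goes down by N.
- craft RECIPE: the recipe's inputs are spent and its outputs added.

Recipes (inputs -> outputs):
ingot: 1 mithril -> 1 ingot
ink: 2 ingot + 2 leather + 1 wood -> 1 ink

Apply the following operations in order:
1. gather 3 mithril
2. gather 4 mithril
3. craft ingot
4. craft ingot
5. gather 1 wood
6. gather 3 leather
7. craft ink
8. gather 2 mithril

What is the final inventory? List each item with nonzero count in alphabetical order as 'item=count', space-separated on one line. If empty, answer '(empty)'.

After 1 (gather 3 mithril): mithril=3
After 2 (gather 4 mithril): mithril=7
After 3 (craft ingot): ingot=1 mithril=6
After 4 (craft ingot): ingot=2 mithril=5
After 5 (gather 1 wood): ingot=2 mithril=5 wood=1
After 6 (gather 3 leather): ingot=2 leather=3 mithril=5 wood=1
After 7 (craft ink): ink=1 leather=1 mithril=5
After 8 (gather 2 mithril): ink=1 leather=1 mithril=7

Answer: ink=1 leather=1 mithril=7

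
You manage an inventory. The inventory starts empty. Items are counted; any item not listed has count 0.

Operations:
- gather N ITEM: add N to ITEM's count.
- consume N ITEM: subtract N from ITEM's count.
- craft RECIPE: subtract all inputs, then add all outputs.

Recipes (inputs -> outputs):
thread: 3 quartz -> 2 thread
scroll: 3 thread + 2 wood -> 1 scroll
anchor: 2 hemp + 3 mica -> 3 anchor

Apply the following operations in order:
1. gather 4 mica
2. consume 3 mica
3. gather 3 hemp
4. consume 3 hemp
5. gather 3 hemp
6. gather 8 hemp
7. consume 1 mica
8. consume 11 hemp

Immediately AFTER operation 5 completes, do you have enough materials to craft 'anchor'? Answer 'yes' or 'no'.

After 1 (gather 4 mica): mica=4
After 2 (consume 3 mica): mica=1
After 3 (gather 3 hemp): hemp=3 mica=1
After 4 (consume 3 hemp): mica=1
After 5 (gather 3 hemp): hemp=3 mica=1

Answer: no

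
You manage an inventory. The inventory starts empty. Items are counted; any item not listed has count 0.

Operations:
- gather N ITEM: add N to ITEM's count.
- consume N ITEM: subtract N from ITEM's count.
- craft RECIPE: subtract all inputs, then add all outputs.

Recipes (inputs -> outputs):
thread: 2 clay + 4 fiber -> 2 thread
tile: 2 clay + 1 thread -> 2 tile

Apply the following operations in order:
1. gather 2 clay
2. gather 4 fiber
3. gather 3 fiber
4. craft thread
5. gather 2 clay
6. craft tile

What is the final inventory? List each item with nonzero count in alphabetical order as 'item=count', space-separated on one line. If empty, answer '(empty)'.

Answer: fiber=3 thread=1 tile=2

Derivation:
After 1 (gather 2 clay): clay=2
After 2 (gather 4 fiber): clay=2 fiber=4
After 3 (gather 3 fiber): clay=2 fiber=7
After 4 (craft thread): fiber=3 thread=2
After 5 (gather 2 clay): clay=2 fiber=3 thread=2
After 6 (craft tile): fiber=3 thread=1 tile=2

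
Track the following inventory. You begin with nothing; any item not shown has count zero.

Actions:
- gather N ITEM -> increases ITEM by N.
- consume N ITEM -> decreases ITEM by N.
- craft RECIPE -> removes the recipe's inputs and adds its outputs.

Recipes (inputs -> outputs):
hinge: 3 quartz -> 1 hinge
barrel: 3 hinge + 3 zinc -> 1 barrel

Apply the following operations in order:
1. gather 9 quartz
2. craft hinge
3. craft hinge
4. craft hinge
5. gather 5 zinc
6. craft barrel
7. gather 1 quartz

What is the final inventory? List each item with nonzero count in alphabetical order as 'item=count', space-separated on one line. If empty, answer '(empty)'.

After 1 (gather 9 quartz): quartz=9
After 2 (craft hinge): hinge=1 quartz=6
After 3 (craft hinge): hinge=2 quartz=3
After 4 (craft hinge): hinge=3
After 5 (gather 5 zinc): hinge=3 zinc=5
After 6 (craft barrel): barrel=1 zinc=2
After 7 (gather 1 quartz): barrel=1 quartz=1 zinc=2

Answer: barrel=1 quartz=1 zinc=2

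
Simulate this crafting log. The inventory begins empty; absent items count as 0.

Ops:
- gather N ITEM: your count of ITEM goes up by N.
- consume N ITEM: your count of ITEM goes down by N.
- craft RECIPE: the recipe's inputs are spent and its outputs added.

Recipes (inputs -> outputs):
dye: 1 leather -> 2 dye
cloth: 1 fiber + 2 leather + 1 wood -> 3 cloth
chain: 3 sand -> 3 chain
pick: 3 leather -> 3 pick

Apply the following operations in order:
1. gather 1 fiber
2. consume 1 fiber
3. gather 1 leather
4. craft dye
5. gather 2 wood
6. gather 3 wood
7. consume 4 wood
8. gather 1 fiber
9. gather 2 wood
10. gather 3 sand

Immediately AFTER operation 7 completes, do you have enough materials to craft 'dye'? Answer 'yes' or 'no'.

Answer: no

Derivation:
After 1 (gather 1 fiber): fiber=1
After 2 (consume 1 fiber): (empty)
After 3 (gather 1 leather): leather=1
After 4 (craft dye): dye=2
After 5 (gather 2 wood): dye=2 wood=2
After 6 (gather 3 wood): dye=2 wood=5
After 7 (consume 4 wood): dye=2 wood=1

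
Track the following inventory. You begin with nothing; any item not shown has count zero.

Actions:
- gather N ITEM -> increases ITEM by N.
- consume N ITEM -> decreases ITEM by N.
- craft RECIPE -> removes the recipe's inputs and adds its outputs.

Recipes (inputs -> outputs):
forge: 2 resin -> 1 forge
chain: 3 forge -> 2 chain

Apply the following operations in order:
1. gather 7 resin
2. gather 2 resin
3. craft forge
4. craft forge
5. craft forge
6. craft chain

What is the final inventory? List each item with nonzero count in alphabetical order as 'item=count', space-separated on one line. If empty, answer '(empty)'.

After 1 (gather 7 resin): resin=7
After 2 (gather 2 resin): resin=9
After 3 (craft forge): forge=1 resin=7
After 4 (craft forge): forge=2 resin=5
After 5 (craft forge): forge=3 resin=3
After 6 (craft chain): chain=2 resin=3

Answer: chain=2 resin=3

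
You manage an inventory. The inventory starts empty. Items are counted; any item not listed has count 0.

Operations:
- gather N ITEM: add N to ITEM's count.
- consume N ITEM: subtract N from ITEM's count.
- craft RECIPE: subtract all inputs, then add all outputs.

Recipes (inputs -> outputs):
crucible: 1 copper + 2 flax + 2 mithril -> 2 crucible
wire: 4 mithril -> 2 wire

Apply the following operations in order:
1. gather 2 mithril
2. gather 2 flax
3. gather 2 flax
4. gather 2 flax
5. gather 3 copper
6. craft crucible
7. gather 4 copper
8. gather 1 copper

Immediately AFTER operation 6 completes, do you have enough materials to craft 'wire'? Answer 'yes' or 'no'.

After 1 (gather 2 mithril): mithril=2
After 2 (gather 2 flax): flax=2 mithril=2
After 3 (gather 2 flax): flax=4 mithril=2
After 4 (gather 2 flax): flax=6 mithril=2
After 5 (gather 3 copper): copper=3 flax=6 mithril=2
After 6 (craft crucible): copper=2 crucible=2 flax=4

Answer: no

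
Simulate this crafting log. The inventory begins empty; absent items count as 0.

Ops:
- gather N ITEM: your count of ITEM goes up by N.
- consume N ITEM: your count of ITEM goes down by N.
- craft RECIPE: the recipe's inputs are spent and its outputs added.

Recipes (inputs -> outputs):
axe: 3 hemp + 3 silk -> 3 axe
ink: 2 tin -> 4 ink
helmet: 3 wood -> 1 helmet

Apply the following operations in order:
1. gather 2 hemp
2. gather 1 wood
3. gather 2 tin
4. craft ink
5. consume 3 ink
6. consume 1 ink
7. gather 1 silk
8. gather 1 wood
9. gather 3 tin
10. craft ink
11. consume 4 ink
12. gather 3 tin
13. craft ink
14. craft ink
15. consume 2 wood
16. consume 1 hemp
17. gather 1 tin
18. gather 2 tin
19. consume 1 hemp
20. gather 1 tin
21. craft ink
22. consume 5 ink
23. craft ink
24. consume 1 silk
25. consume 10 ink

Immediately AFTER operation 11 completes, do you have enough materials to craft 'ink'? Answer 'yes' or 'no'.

After 1 (gather 2 hemp): hemp=2
After 2 (gather 1 wood): hemp=2 wood=1
After 3 (gather 2 tin): hemp=2 tin=2 wood=1
After 4 (craft ink): hemp=2 ink=4 wood=1
After 5 (consume 3 ink): hemp=2 ink=1 wood=1
After 6 (consume 1 ink): hemp=2 wood=1
After 7 (gather 1 silk): hemp=2 silk=1 wood=1
After 8 (gather 1 wood): hemp=2 silk=1 wood=2
After 9 (gather 3 tin): hemp=2 silk=1 tin=3 wood=2
After 10 (craft ink): hemp=2 ink=4 silk=1 tin=1 wood=2
After 11 (consume 4 ink): hemp=2 silk=1 tin=1 wood=2

Answer: no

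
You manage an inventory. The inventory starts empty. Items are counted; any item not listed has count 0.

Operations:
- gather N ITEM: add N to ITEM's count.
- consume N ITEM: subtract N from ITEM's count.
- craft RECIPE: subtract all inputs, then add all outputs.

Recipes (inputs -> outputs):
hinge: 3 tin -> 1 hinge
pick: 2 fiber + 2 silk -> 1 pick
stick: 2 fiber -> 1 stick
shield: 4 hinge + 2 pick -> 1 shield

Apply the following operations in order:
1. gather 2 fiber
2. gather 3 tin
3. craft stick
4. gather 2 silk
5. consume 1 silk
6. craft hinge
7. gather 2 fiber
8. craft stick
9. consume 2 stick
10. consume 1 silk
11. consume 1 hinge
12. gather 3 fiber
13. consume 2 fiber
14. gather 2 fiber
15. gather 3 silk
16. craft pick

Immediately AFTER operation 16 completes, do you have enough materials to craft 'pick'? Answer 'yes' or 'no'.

After 1 (gather 2 fiber): fiber=2
After 2 (gather 3 tin): fiber=2 tin=3
After 3 (craft stick): stick=1 tin=3
After 4 (gather 2 silk): silk=2 stick=1 tin=3
After 5 (consume 1 silk): silk=1 stick=1 tin=3
After 6 (craft hinge): hinge=1 silk=1 stick=1
After 7 (gather 2 fiber): fiber=2 hinge=1 silk=1 stick=1
After 8 (craft stick): hinge=1 silk=1 stick=2
After 9 (consume 2 stick): hinge=1 silk=1
After 10 (consume 1 silk): hinge=1
After 11 (consume 1 hinge): (empty)
After 12 (gather 3 fiber): fiber=3
After 13 (consume 2 fiber): fiber=1
After 14 (gather 2 fiber): fiber=3
After 15 (gather 3 silk): fiber=3 silk=3
After 16 (craft pick): fiber=1 pick=1 silk=1

Answer: no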